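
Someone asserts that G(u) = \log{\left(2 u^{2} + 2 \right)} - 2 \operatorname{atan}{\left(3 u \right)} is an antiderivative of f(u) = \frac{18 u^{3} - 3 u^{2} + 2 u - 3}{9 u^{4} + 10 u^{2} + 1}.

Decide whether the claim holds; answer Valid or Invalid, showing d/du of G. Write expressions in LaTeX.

d/du[G] = \frac{18 u^{3} - 6 u^{2} + 2 u - 6}{9 u^{4} + 10 u^{2} + 1}
d/du[G] - f(u) = - \frac{3}{9 u^{2} + 1} != 0.

Invalid: d/du[G] - f = - \frac{3}{9 u^{2} + 1}, which is not 0.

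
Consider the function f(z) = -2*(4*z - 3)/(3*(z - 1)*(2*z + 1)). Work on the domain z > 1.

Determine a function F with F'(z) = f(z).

An antiderivative is F(z) = -2*log(z - 1)/9 - 10*log(z + 1/2)/9.

The denominator factors as 3*(z - 1)*(2*z + 1); partial fractions split f into directly integrable pieces: -20/(9*(2*z + 1)) - 2/(9*(z - 1)).
Check: d/dz[-2*log(z - 1)/9 - 10*log(z + 1/2)/9] = (6 - 8*z)/(6*z**2 - 3*z - 3), which equals f(z).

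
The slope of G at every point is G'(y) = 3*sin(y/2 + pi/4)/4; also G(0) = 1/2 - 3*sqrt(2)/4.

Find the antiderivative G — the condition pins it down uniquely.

G(y) = (1 - 3*cos(y/2 + pi/4))/2

Any candidate G(y) must reproduce the stated G'(y) exactly.
A general antiderivative is -3*cos(y/2 + pi/4)/2 + C.
The condition gives C = 1/2 - 3*sqrt(2)/4 - (-3*sqrt(2)/4) = 1/2.
So G(y) = (1 - 3*cos(y/2 + pi/4))/2.
Check: d/dy[(1 - 3*cos(y/2 + pi/4))/2] = 3*sin(y/2 + pi/4)/4 = G'(y).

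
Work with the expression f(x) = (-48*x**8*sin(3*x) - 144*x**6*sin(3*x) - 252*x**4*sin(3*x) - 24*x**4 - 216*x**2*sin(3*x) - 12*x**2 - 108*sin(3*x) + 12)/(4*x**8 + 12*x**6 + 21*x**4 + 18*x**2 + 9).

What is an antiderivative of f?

Recover f(x) by differentiating a candidate F(x); any mismatch rules it out.
Check: d/dx[4*x/(2*x**4 + 3*x**2 + 3) + 4*cos(3*x)] = (-48*x**8*sin(3*x) - 144*x**6*sin(3*x) - 252*x**4*sin(3*x) - 24*x**4 - 216*x**2*sin(3*x) - 12*x**2 - 108*sin(3*x) + 12)/(4*x**8 + 12*x**6 + 21*x**4 + 18*x**2 + 9) = f(x).

An antiderivative is F(x) = 4*x/(2*x**4 + 3*x**2 + 3) + 4*cos(3*x).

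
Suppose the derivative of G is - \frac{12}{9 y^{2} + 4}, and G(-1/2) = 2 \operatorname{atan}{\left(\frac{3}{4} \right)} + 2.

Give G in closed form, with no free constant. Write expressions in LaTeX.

Check a candidate G(y) by differentiating: d/dy[G] must match the given G'(y).
A general antiderivative is - 2 \operatorname{atan}{\left(\frac{3 y}{2} \right)} + C.
The condition gives C = 2 \operatorname{atan}{\left(\frac{3}{4} \right)} + 2 - (2 \operatorname{atan}{\left(\frac{3}{4} \right)}) = 2.
So G(y) = 2 \left(1 - \operatorname{atan}{\left(\frac{3 y}{2} \right)}\right).
Check: d/dy[2 \left(1 - \operatorname{atan}{\left(\frac{3 y}{2} \right)}\right)] = - \frac{12}{9 y^{2} + 4} = G'(y).

G(y) = 2 \left(1 - \operatorname{atan}{\left(\frac{3 y}{2} \right)}\right)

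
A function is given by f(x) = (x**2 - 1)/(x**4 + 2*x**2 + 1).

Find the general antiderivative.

f has the shape u'v + uv' for u = -x and v = 1/(x**2 + 1) — it is the derivative of the product u*v.
Check: d/dx[-x/(x**2 + 1)] = (x**2 - 1)/(x**4 + 2*x**2 + 1) = f(x).

F(x) = -x/(x**2 + 1) + C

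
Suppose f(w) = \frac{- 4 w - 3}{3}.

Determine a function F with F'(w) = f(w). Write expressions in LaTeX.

An antiderivative is F(w) = - \frac{2 w^{2}}{3} - w.

Since d/dw undoes antidifferentiation here, F'(w) = f(w) is required of F(w).
Check: d/dw[- \frac{2 w^{2}}{3} - w] = - \frac{4 w}{3} - 1, which equals f(w).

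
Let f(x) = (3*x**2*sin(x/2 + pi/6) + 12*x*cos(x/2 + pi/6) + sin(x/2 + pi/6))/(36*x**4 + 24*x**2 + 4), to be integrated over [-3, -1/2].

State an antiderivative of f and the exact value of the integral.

Antiderivative: F(x) = -cos(x/2 + pi/6)/(2*(3*x**2 + 1)); value = -2*sin(1/4 + pi/3)/7 + sin(pi/3 + 3/2)/56

f has the shape u'v + uv' for u = -1/(3*(2*x**2 + 2/3)) and v = cos(x/2 + pi/6) — it is the derivative of the product u*v.
F(x) = -cos(x/2 + pi/6)/(2*(3*x**2 + 1)) is an antiderivative of f.
Check: d/dx[-cos(x/2 + pi/6)/(2*(3*x**2 + 1))] = (3*x**2*sin(x/2 + pi/6) + 12*x*cos(x/2 + pi/6) + sin(x/2 + pi/6))/(36*x**4 + 24*x**2 + 4) = f(x).
F(-1/2) = -2*sin(1/4 + pi/3)/7; F(-3) = -sin(pi/3 + 3/2)/56.
Integral = F(-1/2) - F(-3) = -2*sin(1/4 + pi/3)/7 + sin(pi/3 + 3/2)/56.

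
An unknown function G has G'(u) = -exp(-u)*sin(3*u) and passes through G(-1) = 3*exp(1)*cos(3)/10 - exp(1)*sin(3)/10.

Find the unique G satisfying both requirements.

A candidate passes only if d/du[G] lands on the given G'(u) exactly.
A general antiderivative is exp(-u)*sin(3*u)/10 + 3*exp(-u)*cos(3*u)/10 + C.
The condition gives C = 3*exp(1)*cos(3)/10 - exp(1)*sin(3)/10 - (3*exp(1)*cos(3)/10 - exp(1)*sin(3)/10) = 0.
So G(u) = (sin(3*u) + 3*cos(3*u))*exp(-u)/10.
Check: d/du[(sin(3*u) + 3*cos(3*u))*exp(-u)/10] = -exp(-u)*sin(3*u) = G'(u).

G(u) = (sin(3*u) + 3*cos(3*u))*exp(-u)/10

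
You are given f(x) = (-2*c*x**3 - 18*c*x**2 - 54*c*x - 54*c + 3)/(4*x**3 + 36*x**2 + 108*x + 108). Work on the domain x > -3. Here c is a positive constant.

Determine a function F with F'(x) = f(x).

Differentiate the proposed F(x) back; it has to land on f(x) exactly.
Check: d/dx[(-4*c*x**3 - 24*c*x**2 - 36*c*x - 3)/(8*x**2 + 48*x + 72)] = (-2*c*x**3 - 18*c*x**2 - 54*c*x - 54*c + 3)/(4*x**3 + 36*x**2 + 108*x + 108) = f(x).

An antiderivative is F(x) = (-4*c*x**3 - 24*c*x**2 - 36*c*x - 3)/(8*x**2 + 48*x + 72).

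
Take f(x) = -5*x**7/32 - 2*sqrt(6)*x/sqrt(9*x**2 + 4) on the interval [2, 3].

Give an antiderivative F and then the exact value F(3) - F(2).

Antiderivative: F(x) = -5*x**8/256 - 4*sqrt(3*x**2/2 + 2/3)/3; value = -31525/256 - 2*sqrt(510)/9 + 8*sqrt(15)/9

Integrate term by term and add the pieces.
F(x) = -5*x**8/256 - 4*sqrt(3*x**2/2 + 2/3)/3 is an antiderivative of f.
Check: d/dx[-5*x**8/256 - 4*sqrt(3*x**2/2 + 2/3)/3] = (-5*x**7*sqrt(9*x**2 + 4) - 64*sqrt(6)*x)/(32*sqrt(9*x**2 + 4)), which equals f(x).
F(3) = -32805/256 - 2*sqrt(510)/9; F(2) = -5 - 8*sqrt(15)/9.
Integral = F(3) - F(2) = -31525/256 - 2*sqrt(510)/9 + 8*sqrt(15)/9.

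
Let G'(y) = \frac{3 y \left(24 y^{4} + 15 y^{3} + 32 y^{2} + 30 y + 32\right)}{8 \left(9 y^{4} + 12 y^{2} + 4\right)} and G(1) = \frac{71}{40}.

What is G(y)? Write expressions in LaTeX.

G(y) = \frac{y^{4}}{2 y^{2} + \frac{4}{3}} + \frac{5 y^{3}}{8 y^{2} + \frac{16}{3}} + \frac{y^{2}}{2 y^{2} + \frac{4}{3}} + 1 - \frac{2}{6 y^{2} + 4}

Recognize the product-rule pattern: G'(y) = u'v + uv' with u = \frac{1}{2 y^{2} + \frac{4}{3}}, v = y^{4} + \frac{5 y^{3}}{4} + y^{2} - \frac{2}{3}, so integration by parts undoes it.
A general antiderivative is \frac{y^{4} + \frac{5 y^{3}}{4} + y^{2} - \frac{2}{3}}{2 y^{2} + \frac{4}{3}} + C.
The condition gives C = \frac{71}{40} - (\frac{31}{40}) = 1.
So G(y) = \frac{y^{4}}{2 y^{2} + \frac{4}{3}} + \frac{5 y^{3}}{8 y^{2} + \frac{16}{3}} + \frac{y^{2}}{2 y^{2} + \frac{4}{3}} + 1 - \frac{2}{6 y^{2} + 4}.
Check: d/dy[\frac{y^{4}}{2 y^{2} + \frac{4}{3}} + \frac{5 y^{3}}{8 y^{2} + \frac{16}{3}} + \frac{y^{2}}{2 y^{2} + \frac{4}{3}} + 1 - \frac{2}{6 y^{2} + 4}] = \frac{72 y^{5} + 45 y^{4} + 96 y^{3} + 90 y^{2} + 96 y}{72 y^{4} + 96 y^{2} + 32}, which equals G'(y).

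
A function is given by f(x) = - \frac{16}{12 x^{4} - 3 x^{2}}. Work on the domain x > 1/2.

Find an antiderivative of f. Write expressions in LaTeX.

An antiderivative is F(x) = \frac{- 16 x \log{\left(x - \frac{1}{2} \right)} + 16 x \log{\left(x + \frac{1}{2} \right)} - 16}{3 x}.

The denominator factors as 3 x^{2} \left(2 x - 1\right) \left(2 x + 1\right); partial fractions split f into directly integrable pieces: \frac{32}{3 \left(2 x + 1\right)} - \frac{32}{3 \left(2 x - 1\right)} + \frac{16}{3 x^{2}}.
Check: d/dx[\frac{- 16 x \log{\left(x - \frac{1}{2} \right)} + 16 x \log{\left(x + \frac{1}{2} \right)} - 16}{3 x}] = - \frac{16}{12 x^{4} - 3 x^{2}} = f(x).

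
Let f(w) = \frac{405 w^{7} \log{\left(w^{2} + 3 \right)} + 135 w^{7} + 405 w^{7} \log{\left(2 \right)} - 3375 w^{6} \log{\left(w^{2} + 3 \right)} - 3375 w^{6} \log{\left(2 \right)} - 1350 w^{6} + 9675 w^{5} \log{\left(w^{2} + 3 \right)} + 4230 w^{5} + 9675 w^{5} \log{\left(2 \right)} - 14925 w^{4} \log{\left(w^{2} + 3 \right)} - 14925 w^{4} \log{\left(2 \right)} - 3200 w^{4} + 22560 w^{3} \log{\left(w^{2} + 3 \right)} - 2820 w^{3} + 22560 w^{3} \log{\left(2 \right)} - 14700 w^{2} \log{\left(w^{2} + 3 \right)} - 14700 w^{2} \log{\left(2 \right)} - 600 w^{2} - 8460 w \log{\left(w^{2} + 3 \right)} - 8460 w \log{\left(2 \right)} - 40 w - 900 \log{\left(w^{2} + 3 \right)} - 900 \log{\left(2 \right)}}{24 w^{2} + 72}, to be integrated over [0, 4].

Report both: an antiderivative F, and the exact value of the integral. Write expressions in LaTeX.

Antiderivative: F(w) = \frac{45 w^{6} \log{\left(w^{2} + 3 \right)}}{16} + \frac{45 w^{6} \log{\left(2 \right)}}{16} - \frac{225 w^{5} \log{\left(w^{2} + 3 \right)}}{8} - \frac{225 w^{5} \log{\left(2 \right)}}{8} + \frac{705 w^{4} \log{\left(w^{2} + 3 \right)}}{8} + \frac{705 w^{4} \log{\left(2 \right)}}{8} - \frac{200 w^{3} \log{\left(w^{2} + 3 \right)}}{3} - \frac{200 w^{3} \log{\left(2 \right)}}{3} - \frac{235 w^{2} \log{\left(w^{2} + 3 \right)}}{4} - \frac{235 w^{2} \log{\left(2 \right)}}{4} - \frac{25 w \log{\left(w^{2} + 3 \right)}}{2} - \frac{25 w \log{\left(2 \right)}}{2} - \frac{5 \log{\left(w^{2} + 3 \right)}}{6}; value = \frac{5 \log{\left(6 \right)}}{6} + \frac{45 \log{\left(38 \right)}}{2}

f has the shape u'v + uv' for u = \frac{5 \left(\frac{3 w^{2}}{2} - 5 w - 1\right)^{3}}{6} and v = \log{\left(2 w^{2} + 6 \right)} — it is the derivative of the product u*v.
F(w) = \frac{45 w^{6} \log{\left(w^{2} + 3 \right)}}{16} + \frac{45 w^{6} \log{\left(2 \right)}}{16} - \frac{225 w^{5} \log{\left(w^{2} + 3 \right)}}{8} - \frac{225 w^{5} \log{\left(2 \right)}}{8} + \frac{705 w^{4} \log{\left(w^{2} + 3 \right)}}{8} + \frac{705 w^{4} \log{\left(2 \right)}}{8} - \frac{200 w^{3} \log{\left(w^{2} + 3 \right)}}{3} - \frac{200 w^{3} \log{\left(2 \right)}}{3} - \frac{235 w^{2} \log{\left(w^{2} + 3 \right)}}{4} - \frac{235 w^{2} \log{\left(2 \right)}}{4} - \frac{25 w \log{\left(w^{2} + 3 \right)}}{2} - \frac{25 w \log{\left(2 \right)}}{2} - \frac{5 \log{\left(w^{2} + 3 \right)}}{6} is an antiderivative of f.
Check: d/dw[\frac{45 w^{6} \log{\left(w^{2} + 3 \right)}}{16} + \frac{45 w^{6} \log{\left(2 \right)}}{16} - \frac{225 w^{5} \log{\left(w^{2} + 3 \right)}}{8} - \frac{225 w^{5} \log{\left(2 \right)}}{8} + \frac{705 w^{4} \log{\left(w^{2} + 3 \right)}}{8} + \frac{705 w^{4} \log{\left(2 \right)}}{8} - \frac{200 w^{3} \log{\left(w^{2} + 3 \right)}}{3} - \frac{200 w^{3} \log{\left(2 \right)}}{3} - \frac{235 w^{2} \log{\left(w^{2} + 3 \right)}}{4} - \frac{235 w^{2} \log{\left(2 \right)}}{4} - \frac{25 w \log{\left(w^{2} + 3 \right)}}{2} - \frac{25 w \log{\left(2 \right)}}{2} - \frac{5 \log{\left(w^{2} + 3 \right)}}{6}] = \frac{405 w^{7} \log{\left(w^{2} + 3 \right)} + 135 w^{7} + 405 w^{7} \log{\left(2 \right)} - 3375 w^{6} \log{\left(w^{2} + 3 \right)} - 3375 w^{6} \log{\left(2 \right)} - 1350 w^{6} + 9675 w^{5} \log{\left(w^{2} + 3 \right)} + 4230 w^{5} + 9675 w^{5} \log{\left(2 \right)} - 14925 w^{4} \log{\left(w^{2} + 3 \right)} - 14925 w^{4} \log{\left(2 \right)} - 3200 w^{4} + 22560 w^{3} \log{\left(w^{2} + 3 \right)} - 2820 w^{3} + 22560 w^{3} \log{\left(2 \right)} - 14700 w^{2} \log{\left(w^{2} + 3 \right)} - 14700 w^{2} \log{\left(2 \right)} - 600 w^{2} - 8460 w \log{\left(w^{2} + 3 \right)} - 8460 w \log{\left(2 \right)} - 40 w - 900 \log{\left(w^{2} + 3 \right)} - 900 \log{\left(2 \right)}}{24 w^{2} + 72} = f(w).
F(4) = \frac{70 \log{\left(2 \right)}}{3} + \frac{45 \log{\left(19 \right)}}{2}; F(0) = - \frac{5 \log{\left(3 \right)}}{6}.
Integral = F(4) - F(0) = \frac{5 \log{\left(6 \right)}}{6} + \frac{45 \log{\left(38 \right)}}{2}.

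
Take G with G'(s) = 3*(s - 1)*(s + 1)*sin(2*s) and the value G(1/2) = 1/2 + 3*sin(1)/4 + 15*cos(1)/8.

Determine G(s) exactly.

Differentiate the proposed G(s) back; it has to land on the given G'(s).
A general antiderivative is -3*s**2*cos(2*s)/2 + 3*s*sin(2*s)/2 + 9*cos(2*s)/4 + C.
The condition gives C = 1/2 + 3*sin(1)/4 + 15*cos(1)/8 - (3*sin(1)/4 + 15*cos(1)/8) = 1/2.
So G(s) = -3*s**2*cos(2*s)/2 + 3*s*sin(2*s)/2 + 9*cos(2*s)/4 + 1/2.
Check: d/ds[-3*s**2*cos(2*s)/2 + 3*s*sin(2*s)/2 + 9*cos(2*s)/4 + 1/2] = 3*s**2*sin(2*s) - 3*sin(2*s), which equals G'(s).

G(s) = -3*s**2*cos(2*s)/2 + 3*s*sin(2*s)/2 + 9*cos(2*s)/4 + 1/2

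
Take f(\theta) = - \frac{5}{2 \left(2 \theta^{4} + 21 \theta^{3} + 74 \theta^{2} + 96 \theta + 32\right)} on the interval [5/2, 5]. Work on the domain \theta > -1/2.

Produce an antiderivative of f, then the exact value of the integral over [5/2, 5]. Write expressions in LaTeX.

The denominator factors as 2 \left(\theta + 2\right) \left(\theta + 4\right)^{2} \left(2 \theta + 1\right); partial fractions split f into directly integrable pieces: - \frac{20}{147 \left(2 \theta + 1\right)} - \frac{55}{392 \left(\theta + 4\right)} - \frac{5}{28 \left(\theta + 4\right)^{2}} + \frac{5}{24 \left(\theta + 2\right)}.
F(\theta) = \frac{5 \left(- 16 \left(\theta + 4\right) \log{\left(\theta + \frac{1}{2} \right)} + 49 \left(\theta + 4\right) \log{\left(\theta + 2 \right)} - 33 \left(\theta + 4\right) \log{\left(\theta + 4 \right)} + 42\right)}{1176 \left(\theta + 4\right)} is an antiderivative of f.
Check: d/d\theta[\frac{5 \left(- 16 \left(\theta + 4\right) \log{\left(\theta + \frac{1}{2} \right)} + 49 \left(\theta + 4\right) \log{\left(\theta + 2 \right)} - 33 \left(\theta + 4\right) \log{\left(\theta + 4 \right)} + 42\right)}{1176 \left(\theta + 4\right)}] = - \frac{5}{4 \theta^{4} + 42 \theta^{3} + 148 \theta^{2} + 192 \theta + 64}, which equals f(\theta).
F(5) = - \frac{55 \log{\left(9 \right)}}{392} - \frac{10 \log{\left(\frac{11}{2} \right)}}{147} + \frac{5}{252} + \frac{5 \log{\left(7 \right)}}{24}; F(5/2) = - \frac{55 \log{\left(\frac{13}{2} \right)}}{392} - \frac{10 \log{\left(3 \right)}}{147} + \frac{5}{182} + \frac{5 \log{\left(\frac{9}{2} \right)}}{24}.
Integral = F(5) - F(5/2) = - \frac{5 \log{\left(\frac{9}{2} \right)}}{24} - \frac{55 \log{\left(9 \right)}}{392} - \frac{10 \log{\left(\frac{11}{2} \right)}}{147} - \frac{25}{3276} + \frac{10 \log{\left(3 \right)}}{147} + \frac{55 \log{\left(\frac{13}{2} \right)}}{392} + \frac{5 \log{\left(7 \right)}}{24}.

Antiderivative: F(\theta) = \frac{5 \left(- 16 \left(\theta + 4\right) \log{\left(\theta + \frac{1}{2} \right)} + 49 \left(\theta + 4\right) \log{\left(\theta + 2 \right)} - 33 \left(\theta + 4\right) \log{\left(\theta + 4 \right)} + 42\right)}{1176 \left(\theta + 4\right)}; value = - \frac{5 \log{\left(\frac{9}{2} \right)}}{24} - \frac{55 \log{\left(9 \right)}}{392} - \frac{10 \log{\left(\frac{11}{2} \right)}}{147} - \frac{25}{3276} + \frac{10 \log{\left(3 \right)}}{147} + \frac{55 \log{\left(\frac{13}{2} \right)}}{392} + \frac{5 \log{\left(7 \right)}}{24}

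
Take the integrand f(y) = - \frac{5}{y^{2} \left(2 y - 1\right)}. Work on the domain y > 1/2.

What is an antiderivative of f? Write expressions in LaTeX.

Factor the denominator (y^{2} \left(2 y - 1\right)) and decompose: f = - \frac{20}{2 y - 1} + \frac{10}{y} + \frac{5}{y^{2}}; each piece integrates to a log, atan, or power term.
Check: d/dy[\frac{10 y \log{\left(y \right)} - 10 y \log{\left(y - \frac{1}{2} \right)} - 5}{y}] = - \frac{5}{2 y^{3} - y^{2}}, which equals f(y).

An antiderivative is F(y) = \frac{10 y \log{\left(y \right)} - 10 y \log{\left(y - \frac{1}{2} \right)} - 5}{y}.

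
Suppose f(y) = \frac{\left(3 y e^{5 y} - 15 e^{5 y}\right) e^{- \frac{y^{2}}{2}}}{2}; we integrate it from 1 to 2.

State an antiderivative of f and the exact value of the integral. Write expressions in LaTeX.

The substitution u = - \frac{y^{2}}{2} + 5 y works: f is exactly (dF/du)*(du/dy) for that inner function.
F(y) = - \frac{3 e^{5 y} e^{- \frac{y^{2}}{2}}}{2} is an antiderivative of f.
Check: d/dy[- \frac{3 e^{5 y} e^{- \frac{y^{2}}{2}}}{2}] = \frac{\left(3 y e^{5 y} - 15 e^{5 y}\right) e^{- \frac{y^{2}}{2}}}{2} = f(y).
F(2) = - \frac{3 e^{8}}{2}; F(1) = - \frac{3 e^{\frac{9}{2}}}{2}.
Integral = F(2) - F(1) = - \frac{3 e^{8}}{2} + \frac{3 e^{\frac{9}{2}}}{2}.

Antiderivative: F(y) = - \frac{3 e^{5 y} e^{- \frac{y^{2}}{2}}}{2}; value = - \frac{3 e^{8}}{2} + \frac{3 e^{\frac{9}{2}}}{2}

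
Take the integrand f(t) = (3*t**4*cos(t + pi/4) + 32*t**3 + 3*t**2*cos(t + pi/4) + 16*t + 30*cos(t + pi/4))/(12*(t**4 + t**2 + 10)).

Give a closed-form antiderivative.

A first test for any F(t): its t-derivative must equal f(t) identically.
Check: d/dt[2*log(t**4/2 + t**2/2 + 5)/3 + sin(t + pi/4)/4] = (3*t**4*cos(t + pi/4) + 32*t**3 + 3*t**2*cos(t + pi/4) + 16*t + 30*cos(t + pi/4))/(12*t**4 + 12*t**2 + 120), which equals f(t).

An antiderivative is F(t) = 2*log(t**4/2 + t**2/2 + 5)/3 + sin(t + pi/4)/4.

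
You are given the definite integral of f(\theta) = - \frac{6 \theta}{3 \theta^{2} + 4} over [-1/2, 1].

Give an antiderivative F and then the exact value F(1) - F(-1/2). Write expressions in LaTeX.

f matches the chain-rule pattern g'(h)*h' with inner function h(\theta) = \theta^{2} + \frac{4}{3}; substituting u = h(\theta) collapses the integral.
F(\theta) = - \log{\left(\theta^{2} + \frac{4}{3} \right)} is an antiderivative of f.
Check: d/d\theta[- \log{\left(\theta^{2} + \frac{4}{3} \right)}] = - \frac{6 \theta}{3 \theta^{2} + 4} = f(\theta).
F(1) = - \log{\left(\frac{7}{3} \right)}; F(-1/2) = - \log{\left(\frac{19}{12} \right)}.
Integral = F(1) - F(-1/2) = - \log{\left(\frac{7}{3} \right)} + \log{\left(\frac{19}{12} \right)}.

Antiderivative: F(\theta) = - \log{\left(\theta^{2} + \frac{4}{3} \right)}; value = - \log{\left(\frac{7}{3} \right)} + \log{\left(\frac{19}{12} \right)}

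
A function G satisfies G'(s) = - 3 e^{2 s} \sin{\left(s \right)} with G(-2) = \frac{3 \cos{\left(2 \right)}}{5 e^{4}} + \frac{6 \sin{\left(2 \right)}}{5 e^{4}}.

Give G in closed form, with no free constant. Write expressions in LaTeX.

Any candidate G(s) must reproduce the stated G'(s) exactly.
A general antiderivative is - \frac{6 e^{2 s} \sin{\left(s \right)}}{5} + \frac{3 e^{2 s} \cos{\left(s \right)}}{5} + C.
The condition gives C = \frac{3 \cos{\left(2 \right)}}{5 e^{4}} + \frac{6 \sin{\left(2 \right)}}{5 e^{4}} - (\frac{3 \cos{\left(2 \right)}}{5 e^{4}} + \frac{6 \sin{\left(2 \right)}}{5 e^{4}}) = 0.
So G(s) = - \frac{6 e^{2 s} \sin{\left(s \right)}}{5} + \frac{3 e^{2 s} \cos{\left(s \right)}}{5}.
Check: d/ds[- \frac{6 e^{2 s} \sin{\left(s \right)}}{5} + \frac{3 e^{2 s} \cos{\left(s \right)}}{5}] = - 3 e^{2 s} \sin{\left(s \right)} = G'(s).

G(s) = - \frac{6 e^{2 s} \sin{\left(s \right)}}{5} + \frac{3 e^{2 s} \cos{\left(s \right)}}{5}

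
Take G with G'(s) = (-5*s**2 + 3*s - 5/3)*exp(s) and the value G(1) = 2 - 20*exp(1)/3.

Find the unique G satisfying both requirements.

G'(s) has the shape u'v + uv' for u = -5*s**2 + 13*s - 44/3 and v = exp(s) — it is the derivative of the product u*v.
A general antiderivative is (-15*s**2 + 39*s - 44)*exp(s)/3 + C.
The condition gives C = 2 - 20*exp(1)/3 - (-20*exp(1)/3) = 2.
So G(s) = ((-15*s**2 + 39*s - 44)*exp(s) + 6)/3.
Check: d/ds[((-15*s**2 + 39*s - 44)*exp(s) + 6)/3] = -5*s**2*exp(s) + 3*s*exp(s) - 5*exp(s)/3, which equals G'(s).

G(s) = ((-15*s**2 + 39*s - 44)*exp(s) + 6)/3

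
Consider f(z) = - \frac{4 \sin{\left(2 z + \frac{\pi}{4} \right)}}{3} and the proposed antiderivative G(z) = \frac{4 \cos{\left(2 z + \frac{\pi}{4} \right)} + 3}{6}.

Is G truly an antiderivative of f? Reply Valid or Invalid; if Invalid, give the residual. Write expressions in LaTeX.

d/dz[G] = - \frac{4 \sin{\left(2 z + \frac{\pi}{4} \right)}}{3}
This equals f(z) exactly, so the claim holds.

Valid. The derivative of G reproduces f.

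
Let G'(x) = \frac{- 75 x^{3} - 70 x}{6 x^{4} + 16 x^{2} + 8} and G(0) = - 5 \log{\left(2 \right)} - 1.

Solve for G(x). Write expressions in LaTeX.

G(x) = \frac{- 20 \log{\left(x^{2} + 2 \right)} - 5 \log{\left(\frac{3 x^{2}}{2} + 1 \right)} - 4}{4}

For G(x) to be correct, d/dx[G] must agree with the stated G'(x) identically.
A general antiderivative is - 5 \log{\left(x^{2} + 2 \right)} - \frac{5 \log{\left(\frac{3 x^{2}}{2} + 1 \right)}}{4} + C.
The condition gives C = - 5 \log{\left(2 \right)} - 1 - (- 5 \log{\left(2 \right)}) = -1.
So G(x) = \frac{- 20 \log{\left(x^{2} + 2 \right)} - 5 \log{\left(\frac{3 x^{2}}{2} + 1 \right)} - 4}{4}.
Check: d/dx[\frac{- 20 \log{\left(x^{2} + 2 \right)} - 5 \log{\left(\frac{3 x^{2}}{2} + 1 \right)} - 4}{4}] = \frac{- 75 x^{3} - 70 x}{6 x^{4} + 16 x^{2} + 8} = G'(x).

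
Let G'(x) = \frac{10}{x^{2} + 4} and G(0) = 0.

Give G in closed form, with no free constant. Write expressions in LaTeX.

G(x) = 5 \operatorname{atan}{\left(\frac{x}{2} \right)}

A candidate passes only if d/dx[G] lands on the given G'(x) exactly.
A general antiderivative is 5 \operatorname{atan}{\left(\frac{x}{2} \right)} + C.
The condition gives C = 0 - (0) = 0.
So G(x) = 5 \operatorname{atan}{\left(\frac{x}{2} \right)}.
Check: d/dx[5 \operatorname{atan}{\left(\frac{x}{2} \right)}] = \frac{10}{x^{2} + 4} = G'(x).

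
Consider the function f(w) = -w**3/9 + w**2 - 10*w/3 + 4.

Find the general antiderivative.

F(w) = -w**4/36 + w**3/3 - 5*w**2/3 + 4*w + C

The substitution u = -w**2/3 + 2*w - 4 works: f is exactly (dF/du)*(du/dw) for that inner function.
Check: d/dw[-w**4/36 + w**3/3 - 5*w**2/3 + 4*w] = -w**3/9 + w**2 - 10*w/3 + 4 = f(w).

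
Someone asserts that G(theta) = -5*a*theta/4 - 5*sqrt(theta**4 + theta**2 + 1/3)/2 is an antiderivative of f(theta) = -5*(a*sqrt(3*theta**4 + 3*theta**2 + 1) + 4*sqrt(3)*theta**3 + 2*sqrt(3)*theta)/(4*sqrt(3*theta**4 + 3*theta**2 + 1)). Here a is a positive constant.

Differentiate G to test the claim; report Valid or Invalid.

Valid: G'(theta) = f(theta).

d/dtheta[G] = (-5*a*sqrt(3*theta**4 + 3*theta**2 + 1) - 20*sqrt(3)*theta**3 - 10*sqrt(3)*theta)/(4*sqrt(3*theta**4 + 3*theta**2 + 1))
This equals f(theta) exactly, so the claim holds.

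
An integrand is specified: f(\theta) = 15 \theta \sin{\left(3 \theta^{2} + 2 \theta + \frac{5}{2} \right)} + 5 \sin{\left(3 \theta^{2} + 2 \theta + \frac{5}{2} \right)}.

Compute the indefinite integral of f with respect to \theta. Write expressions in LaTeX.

The substitution u = 3 \theta^{2} + 2 \theta + \frac{5}{2} works: f is exactly (dF/du)*(du/d\theta) for that inner function.
Check: d/d\theta[- \frac{5 \cos{\left(3 \theta^{2} + 2 \theta + \frac{5}{2} \right)}}{2}] = 15 \theta \sin{\left(3 \theta^{2} + 2 \theta + \frac{5}{2} \right)} + 5 \sin{\left(3 \theta^{2} + 2 \theta + \frac{5}{2} \right)} = f(\theta).

F(\theta) = - \frac{5 \cos{\left(3 \theta^{2} + 2 \theta + \frac{5}{2} \right)}}{2} + C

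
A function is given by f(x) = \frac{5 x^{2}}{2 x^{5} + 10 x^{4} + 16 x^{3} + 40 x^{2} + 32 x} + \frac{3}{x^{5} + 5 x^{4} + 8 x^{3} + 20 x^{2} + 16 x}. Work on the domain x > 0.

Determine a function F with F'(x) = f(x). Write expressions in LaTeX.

An antiderivative is F(x) = \frac{45 \log{\left(x \right)} - 88 \log{\left(x + 1 \right)} + 43 \log{\left(x + 4 \right)} + 42 \operatorname{atan}{\left(\frac{x}{2} \right)}}{240}.

The denominator factors as 2 x \left(x + 1\right) \left(x + 4\right) \left(x^{2} + 4\right); partial fractions split f into directly integrable pieces: \frac{7}{20 \left(x^{2} + 4\right)} + \frac{43}{240 \left(x + 4\right)} - \frac{11}{30 \left(x + 1\right)} + \frac{3}{16 x}.
Check: d/dx[\frac{45 \log{\left(x \right)} - 88 \log{\left(x + 1 \right)} + 43 \log{\left(x + 4 \right)} + 42 \operatorname{atan}{\left(\frac{x}{2} \right)}}{240}] = \frac{5 x^{2} + 6}{2 x^{5} + 10 x^{4} + 16 x^{3} + 40 x^{2} + 32 x}, which equals f(x).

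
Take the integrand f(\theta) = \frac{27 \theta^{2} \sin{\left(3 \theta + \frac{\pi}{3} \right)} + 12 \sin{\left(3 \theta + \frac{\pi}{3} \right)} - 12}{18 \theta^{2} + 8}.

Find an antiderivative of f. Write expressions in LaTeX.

An antiderivative is F(\theta) = - \frac{\cos{\left(3 \theta + \frac{\pi}{3} \right)}}{2} - \operatorname{atan}{\left(\frac{3 \theta}{2} \right)}.

Whatever form F(\theta) takes, F'(\theta) = f(\theta) is non-negotiable.
Check: d/d\theta[- \frac{\cos{\left(3 \theta + \frac{\pi}{3} \right)}}{2} - \operatorname{atan}{\left(\frac{3 \theta}{2} \right)}] = \frac{27 \theta^{2} \sin{\left(3 \theta + \frac{\pi}{3} \right)} + 12 \sin{\left(3 \theta + \frac{\pi}{3} \right)} - 12}{18 \theta^{2} + 8} = f(\theta).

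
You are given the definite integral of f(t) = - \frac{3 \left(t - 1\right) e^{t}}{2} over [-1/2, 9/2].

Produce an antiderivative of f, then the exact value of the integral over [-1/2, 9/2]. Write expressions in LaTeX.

Antiderivative: F(t) = - \frac{3 t e^{t}}{2} + 3 e^{t}; value = - \frac{15 e^{\frac{9}{2}}}{4} - \frac{15}{4 e^{\frac{1}{2}}}

f has the shape u'v + uv' for u = 3 - \frac{3 t}{2} and v = e^{t} — it is the derivative of the product u*v.
F(t) = - \frac{3 t e^{t}}{2} + 3 e^{t} is an antiderivative of f.
Check: d/dt[- \frac{3 t e^{t}}{2} + 3 e^{t}] = - \frac{3 t e^{t}}{2} + \frac{3 e^{t}}{2}, which equals f(t).
F(9/2) = - \frac{15 e^{\frac{9}{2}}}{4}; F(-1/2) = \frac{15}{4 e^{\frac{1}{2}}}.
Integral = F(9/2) - F(-1/2) = - \frac{15 e^{\frac{9}{2}}}{4} - \frac{15}{4 e^{\frac{1}{2}}}.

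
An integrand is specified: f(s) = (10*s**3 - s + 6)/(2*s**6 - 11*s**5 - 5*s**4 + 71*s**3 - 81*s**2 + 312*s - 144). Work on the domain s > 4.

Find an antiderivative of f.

An antiderivative is F(s) = (-2757768*s*log(s - 4) + 935712*s*log(s - 1/2) + 2449746*s*log(s + 3) - 313845*s*log(s**2 + 3) - 2909326*sqrt(3)*s*atan(sqrt(3)*s/3) + 11031072*log(s - 4) - 3742848*log(s - 1/2) - 9798984*log(s + 3) + 1255380*log(s**2 + 3) + 11637304*sqrt(3)*atan(sqrt(3)*s/3) - 26640432)/(38632776*s - 154531104).

The denominator factors as (s - 4)**2*(s + 3)*(2*s - 1)*(s**2 + 3); partial fractions split f into directly integrable pieces: -(305*s + 4241)/(18772*(s**2 + 3)) + 216/(4459*(2*s - 1)) + 87/(1372*(s + 3)) - 8839/(123823*(s - 4)) + 642/(931*(s - 4)**2).
Check: d/ds[(-2757768*s*log(s - 4) + 935712*s*log(s - 1/2) + 2449746*s*log(s + 3) - 313845*s*log(s**2 + 3) - 2909326*sqrt(3)*s*atan(sqrt(3)*s/3) + 11031072*log(s - 4) - 3742848*log(s - 1/2) - 9798984*log(s + 3) + 1255380*log(s**2 + 3) + 11637304*sqrt(3)*atan(sqrt(3)*s/3) - 26640432)/(38632776*s - 154531104)] = (10*s**3 - s + 6)/(2*s**6 - 11*s**5 - 5*s**4 + 71*s**3 - 81*s**2 + 312*s - 144) = f(s).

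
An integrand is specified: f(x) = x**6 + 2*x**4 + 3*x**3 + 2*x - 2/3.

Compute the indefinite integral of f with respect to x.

The integrand splits into summands that can be handled one at a time.
Check: d/dx[x**7/7 + 2*x**5/5 + 3*x**4/4 + x**2 - 2*x/3] = x**6 + 2*x**4 + 3*x**3 + 2*x - 2/3 = f(x).

F(x) = x**7/7 + 2*x**5/5 + 3*x**4/4 + x**2 - 2*x/3 + C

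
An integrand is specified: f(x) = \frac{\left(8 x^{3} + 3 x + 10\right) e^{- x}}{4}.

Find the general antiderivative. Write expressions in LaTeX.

F(x) = - \frac{\left(8 x^{3} + 24 x^{2} + 51 x + 61\right) e^{- x}}{4} + C

Recognize the product-rule pattern: f = u'v + uv' with u = - 2 x^{3} - 6 x^{2} - \frac{51 x}{4} - \frac{61}{4}, v = e^{- x}, so integration by parts undoes it.
Check: d/dx[- \frac{\left(8 x^{3} + 24 x^{2} + 51 x + 61\right) e^{- x}}{4}] = \frac{\left(8 x^{3} + 3 x + 10\right) e^{- x}}{4} = f(x).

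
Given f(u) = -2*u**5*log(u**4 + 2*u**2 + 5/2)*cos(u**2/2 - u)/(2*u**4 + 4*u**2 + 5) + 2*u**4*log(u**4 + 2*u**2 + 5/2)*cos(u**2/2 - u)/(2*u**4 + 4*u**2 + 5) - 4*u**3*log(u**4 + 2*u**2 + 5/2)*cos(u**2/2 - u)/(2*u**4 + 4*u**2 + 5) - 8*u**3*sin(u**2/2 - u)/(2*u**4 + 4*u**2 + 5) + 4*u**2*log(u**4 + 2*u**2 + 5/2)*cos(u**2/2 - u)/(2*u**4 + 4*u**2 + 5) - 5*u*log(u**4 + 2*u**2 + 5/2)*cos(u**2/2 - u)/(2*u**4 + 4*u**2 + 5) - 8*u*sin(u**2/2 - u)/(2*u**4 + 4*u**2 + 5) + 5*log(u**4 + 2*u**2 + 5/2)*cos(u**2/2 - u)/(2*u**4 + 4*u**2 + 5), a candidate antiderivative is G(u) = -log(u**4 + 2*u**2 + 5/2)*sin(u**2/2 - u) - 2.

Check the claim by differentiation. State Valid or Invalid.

Valid. The derivative of G reproduces f.

d/du[G] = (-2*u**5*log(u**4 + 2*u**2 + 5/2)*cos(u**2/2 - u) + 2*u**4*log(u**4 + 2*u**2 + 5/2)*cos(u**2/2 - u) - 4*u**3*log(u**4 + 2*u**2 + 5/2)*cos(u**2/2 - u) - 8*u**3*sin(u**2/2 - u) + 4*u**2*log(u**4 + 2*u**2 + 5/2)*cos(u**2/2 - u) - 5*u*log(u**4 + 2*u**2 + 5/2)*cos(u**2/2 - u) - 8*u*sin(u**2/2 - u) + 5*log(u**4 + 2*u**2 + 5/2)*cos(u**2/2 - u))/(2*u**4 + 4*u**2 + 5)
This equals f(u) exactly, so the claim holds.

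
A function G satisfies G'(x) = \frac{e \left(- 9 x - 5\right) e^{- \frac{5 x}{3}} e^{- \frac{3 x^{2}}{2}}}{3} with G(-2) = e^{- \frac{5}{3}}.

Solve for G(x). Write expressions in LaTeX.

The substitution u = - \frac{3 x^{2}}{2} - \frac{5 x}{3} + 1 works: G'(x) is exactly (dG/du)*(du/dx) for that inner function.
A general antiderivative is e^{- \frac{3 x^{2}}{2} - \frac{5 x}{3} + 1} + C.
The condition gives C = e^{- \frac{5}{3}} - (e^{- \frac{5}{3}}) = 0.
So G(x) = e e^{- \frac{5 x}{3}} e^{- \frac{3 x^{2}}{2}}.
Check: d/dx[e e^{- \frac{5 x}{3}} e^{- \frac{3 x^{2}}{2}}] = \frac{\left(- 9 e x - 5 e\right) e^{- \frac{5 x}{3}} e^{- \frac{3 x^{2}}{2}}}{3}, which equals G'(x).

G(x) = e e^{- \frac{5 x}{3}} e^{- \frac{3 x^{2}}{2}}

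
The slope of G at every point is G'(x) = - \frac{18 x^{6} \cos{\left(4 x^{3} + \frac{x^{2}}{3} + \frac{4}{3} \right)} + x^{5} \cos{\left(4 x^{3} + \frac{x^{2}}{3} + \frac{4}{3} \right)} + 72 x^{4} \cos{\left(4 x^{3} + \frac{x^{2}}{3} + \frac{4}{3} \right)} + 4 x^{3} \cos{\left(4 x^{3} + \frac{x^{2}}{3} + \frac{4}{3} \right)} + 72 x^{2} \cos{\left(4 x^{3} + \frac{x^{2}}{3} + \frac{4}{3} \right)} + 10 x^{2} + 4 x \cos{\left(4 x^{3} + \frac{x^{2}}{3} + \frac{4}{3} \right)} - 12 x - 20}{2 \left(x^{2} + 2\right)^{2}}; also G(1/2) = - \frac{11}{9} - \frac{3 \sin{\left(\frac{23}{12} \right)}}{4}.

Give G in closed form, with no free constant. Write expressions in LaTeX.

The proposed G(x) is checked by its d/dx: the result must match the given G'(x).
A general antiderivative is \frac{5 x - 3}{x^{2} + 2} - \frac{3 \sin{\left(4 x^{3} + \frac{x^{2}}{3} + \frac{4}{3} \right)}}{4} + C.
The condition gives C = - \frac{11}{9} - \frac{3 \sin{\left(\frac{23}{12} \right)}}{4} - (- \frac{3 \sin{\left(\frac{23}{12} \right)}}{4} - \frac{2}{9}) = -1.
So G(x) = \frac{5 x}{x^{2} + 2} - \frac{3 \sin{\left(4 x^{3} + \frac{x^{2}}{3} + \frac{4}{3} \right)}}{4} - 1 - \frac{3}{x^{2} + 2}.
Check: d/dx[\frac{5 x}{x^{2} + 2} - \frac{3 \sin{\left(4 x^{3} + \frac{x^{2}}{3} + \frac{4}{3} \right)}}{4} - 1 - \frac{3}{x^{2} + 2}] = \frac{- 18 x^{6} \cos{\left(4 x^{3} + \frac{x^{2}}{3} + \frac{4}{3} \right)} - x^{5} \cos{\left(4 x^{3} + \frac{x^{2}}{3} + \frac{4}{3} \right)} - 72 x^{4} \cos{\left(4 x^{3} + \frac{x^{2}}{3} + \frac{4}{3} \right)} - 4 x^{3} \cos{\left(4 x^{3} + \frac{x^{2}}{3} + \frac{4}{3} \right)} - 72 x^{2} \cos{\left(4 x^{3} + \frac{x^{2}}{3} + \frac{4}{3} \right)} - 10 x^{2} - 4 x \cos{\left(4 x^{3} + \frac{x^{2}}{3} + \frac{4}{3} \right)} + 12 x + 20}{2 x^{4} + 8 x^{2} + 8}, which equals G'(x).

G(x) = \frac{5 x}{x^{2} + 2} - \frac{3 \sin{\left(4 x^{3} + \frac{x^{2}}{3} + \frac{4}{3} \right)}}{4} - 1 - \frac{3}{x^{2} + 2}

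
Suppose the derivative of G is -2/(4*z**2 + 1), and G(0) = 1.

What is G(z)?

G(z) = 1 - atan(2*z)

Whatever form G(z) takes, its d/dz must return the stated G'(z).
A general antiderivative is -atan(2*z) + C.
The condition gives C = 1 - (0) = 1.
So G(z) = 1 - atan(2*z).
Check: d/dz[1 - atan(2*z)] = -2/(4*z**2 + 1) = G'(z).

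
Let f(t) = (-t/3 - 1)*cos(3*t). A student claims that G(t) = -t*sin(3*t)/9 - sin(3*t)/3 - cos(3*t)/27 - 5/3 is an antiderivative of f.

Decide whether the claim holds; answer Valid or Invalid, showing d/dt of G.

d/dt[G] = -t*cos(3*t)/3 - cos(3*t)
This equals f(t) exactly, so the claim holds.

Valid - differentiating G returns exactly f.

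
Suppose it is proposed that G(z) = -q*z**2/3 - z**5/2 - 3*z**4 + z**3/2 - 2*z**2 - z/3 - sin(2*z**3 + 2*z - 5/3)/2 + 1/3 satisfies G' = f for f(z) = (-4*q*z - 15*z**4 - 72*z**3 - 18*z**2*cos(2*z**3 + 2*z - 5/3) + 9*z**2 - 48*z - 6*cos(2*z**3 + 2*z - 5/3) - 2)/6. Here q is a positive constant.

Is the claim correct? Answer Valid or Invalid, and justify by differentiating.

Invalid: d/dz[G] - f = 4*z, which is not 0.

d/dz[G] = -2*q*z/3 - 5*z**4/2 - 12*z**3 - 3*z**2*cos(2*z**3 + 2*z - 5/3) + 3*z**2/2 - 4*z - cos(2*z**3 + 2*z - 5/3) - 1/3
d/dz[G] - f(z) = 4*z != 0.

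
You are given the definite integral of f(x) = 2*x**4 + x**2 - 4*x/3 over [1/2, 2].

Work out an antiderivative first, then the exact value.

The integrand splits into summands that can be handled one at a time.
F(x) = 2*x**5/5 + x**3/3 - 2*x**2/3 is an antiderivative of f.
Check: d/dx[2*x**5/5 + x**3/3 - 2*x**2/3] = 2*x**4 + x**2 - 4*x/3 = f(x).
F(2) = 64/5; F(1/2) = -9/80.
Integral = F(2) - F(1/2) = 1033/80.

Antiderivative: F(x) = 2*x**5/5 + x**3/3 - 2*x**2/3; value = 1033/80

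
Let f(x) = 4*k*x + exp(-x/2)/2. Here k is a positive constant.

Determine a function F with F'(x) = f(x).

An antiderivative is F(x) = (2*k*x**2*exp(x/2) - 1)*exp(-x/2).

The integrand splits into summands that can be handled one at a time.
Check: d/dx[(2*k*x**2*exp(x/2) - 1)*exp(-x/2)] = (8*k*x*exp(x/2) + 1)*exp(-x/2)/2, which equals f(x).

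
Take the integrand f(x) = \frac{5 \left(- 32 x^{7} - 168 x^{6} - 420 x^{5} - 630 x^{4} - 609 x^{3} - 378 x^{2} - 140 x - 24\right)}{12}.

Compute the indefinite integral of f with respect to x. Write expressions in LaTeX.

f matches the chain-rule pattern g'(h)*h' with inner function h(x) = - x^{2} - \frac{3 x}{2} - 1; substituting u = h(x) collapses the integral.
Check: d/dx[- \frac{5 x^{8}}{3} - 10 x^{7} - \frac{175 x^{6}}{6} - \frac{105 x^{5}}{2} - \frac{1015 x^{4}}{16} - \frac{105 x^{3}}{2} - \frac{175 x^{2}}{6} - 10 x] = - \frac{40 x^{7}}{3} - 70 x^{6} - 175 x^{5} - \frac{525 x^{4}}{2} - \frac{1015 x^{3}}{4} - \frac{315 x^{2}}{2} - \frac{175 x}{3} - 10, which equals f(x).

F(x) = - \frac{5 x^{8}}{3} - 10 x^{7} - \frac{175 x^{6}}{6} - \frac{105 x^{5}}{2} - \frac{1015 x^{4}}{16} - \frac{105 x^{3}}{2} - \frac{175 x^{2}}{6} - 10 x + C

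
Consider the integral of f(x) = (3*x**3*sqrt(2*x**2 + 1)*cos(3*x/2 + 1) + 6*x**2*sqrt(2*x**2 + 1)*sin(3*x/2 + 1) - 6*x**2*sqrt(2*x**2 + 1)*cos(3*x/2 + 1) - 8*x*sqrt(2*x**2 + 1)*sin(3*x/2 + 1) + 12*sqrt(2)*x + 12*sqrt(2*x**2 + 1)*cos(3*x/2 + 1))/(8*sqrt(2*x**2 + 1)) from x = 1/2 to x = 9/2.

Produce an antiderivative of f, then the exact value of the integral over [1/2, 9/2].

Antiderivative: F(x) = (3*sqrt(2)*sqrt(2*x**2 + 1) + (x**3 - 2*x**2 + 4)*sin(3*x/2 + 1))/4; value = -3*sqrt(3)/4 - 29*sin(7/4)/32 + 3*sqrt(83)/4 + 437*sin(31/4)/32

An antiderivative F(x) passes only if d/dx[F] lands on f(x) exactly.
F(x) = (3*sqrt(2)*sqrt(2*x**2 + 1) + (x**3 - 2*x**2 + 4)*sin(3*x/2 + 1))/4 is an antiderivative of f.
Check: d/dx[(3*sqrt(2)*sqrt(2*x**2 + 1) + (x**3 - 2*x**2 + 4)*sin(3*x/2 + 1))/4] = (3*x**3*sqrt(2*x**2 + 1)*cos(3*x/2 + 1) + 6*x**2*sqrt(2*x**2 + 1)*sin(3*x/2 + 1) - 6*x**2*sqrt(2*x**2 + 1)*cos(3*x/2 + 1) - 8*x*sqrt(2*x**2 + 1)*sin(3*x/2 + 1) + 12*sqrt(2)*x + 12*sqrt(2*x**2 + 1)*cos(3*x/2 + 1))/(8*sqrt(2*x**2 + 1)) = f(x).
F(9/2) = 3*sqrt(83)/4 + 437*sin(31/4)/32; F(1/2) = 29*sin(7/4)/32 + 3*sqrt(3)/4.
Integral = F(9/2) - F(1/2) = -3*sqrt(3)/4 - 29*sin(7/4)/32 + 3*sqrt(83)/4 + 437*sin(31/4)/32.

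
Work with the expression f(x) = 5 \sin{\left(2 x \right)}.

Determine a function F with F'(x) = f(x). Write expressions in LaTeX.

An antiderivative is F(x) = - \frac{5 \cos{\left(2 x \right)}}{2}.

Recover f(x) by differentiating a candidate F(x); any mismatch rules it out.
Check: d/dx[- \frac{5 \cos{\left(2 x \right)}}{2}] = 5 \sin{\left(2 x \right)} = f(x).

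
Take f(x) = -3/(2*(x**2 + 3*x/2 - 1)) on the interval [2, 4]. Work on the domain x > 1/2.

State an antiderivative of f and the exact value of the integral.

The denominator factors as (x + 2)*(2*x - 1); partial fractions split f into directly integrable pieces: -6/(5*(2*x - 1)) + 3/(5*(x + 2)).
F(x) = -3*log(x - 1/2)/5 + 3*log(x + 2)/5 is an antiderivative of f.
Check: d/dx[-3*log(x - 1/2)/5 + 3*log(x + 2)/5] = -3/(2*x**2 + 3*x - 2), which equals f(x).
F(4) = -3*log(7/2)/5 + 3*log(6)/5; F(2) = -3*log(3/2)/5 + 3*log(4)/5.
Integral = F(4) - F(2) = -3*log(4)/5 - 3*log(7/2)/5 + 3*log(3/2)/5 + 3*log(6)/5.

Antiderivative: F(x) = -3*log(x - 1/2)/5 + 3*log(x + 2)/5; value = -3*log(4)/5 - 3*log(7/2)/5 + 3*log(3/2)/5 + 3*log(6)/5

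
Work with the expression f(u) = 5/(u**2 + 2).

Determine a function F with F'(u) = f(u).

Any candidate F(u) must reproduce f(u) exactly when differentiated.
Check: d/du[5*sqrt(2)*atan(sqrt(2)*u/2)/2] = 5/(u**2 + 2) = f(u).

An antiderivative is F(u) = 5*sqrt(2)*atan(sqrt(2)*u/2)/2.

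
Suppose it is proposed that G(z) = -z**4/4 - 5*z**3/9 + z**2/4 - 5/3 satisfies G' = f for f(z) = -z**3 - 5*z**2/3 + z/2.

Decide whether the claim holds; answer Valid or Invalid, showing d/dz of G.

d/dz[G] = -z**3 - 5*z**2/3 + z/2
This equals f(z) exactly, so the claim holds.

Valid - differentiating G returns exactly f.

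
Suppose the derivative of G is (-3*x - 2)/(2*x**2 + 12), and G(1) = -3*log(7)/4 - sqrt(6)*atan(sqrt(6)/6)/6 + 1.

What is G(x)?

G(x) = -(9*log(x**2 + 6) + 2*sqrt(6)*atan(sqrt(6)*x/6) - 12)/12

A candidate passes only if d/dx[G] lands on the given G'(x) exactly.
A general antiderivative is -3*log(x**2 + 6)/4 - sqrt(6)*atan(sqrt(6)*x/6)/6 + C.
The condition gives C = -3*log(7)/4 - sqrt(6)*atan(sqrt(6)/6)/6 + 1 - (-3*log(7)/4 - sqrt(6)*atan(sqrt(6)/6)/6) = 1.
So G(x) = -(9*log(x**2 + 6) + 2*sqrt(6)*atan(sqrt(6)*x/6) - 12)/12.
Check: d/dx[-(9*log(x**2 + 6) + 2*sqrt(6)*atan(sqrt(6)*x/6) - 12)/12] = (-3*x - 2)/(2*x**2 + 12) = G'(x).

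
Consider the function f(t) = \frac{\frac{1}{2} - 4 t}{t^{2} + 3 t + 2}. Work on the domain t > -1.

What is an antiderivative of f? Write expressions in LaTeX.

An antiderivative is F(t) = \frac{9 \log{\left(t + 1 \right)}}{2} - \frac{17 \log{\left(t + 2 \right)}}{2}.

The denominator factors as 2 \left(t + 1\right) \left(t + 2\right); partial fractions split f into directly integrable pieces: - \frac{17}{2 \left(t + 2\right)} + \frac{9}{2 \left(t + 1\right)}.
Check: d/dt[\frac{9 \log{\left(t + 1 \right)}}{2} - \frac{17 \log{\left(t + 2 \right)}}{2}] = \frac{1 - 8 t}{2 t^{2} + 6 t + 4}, which equals f(t).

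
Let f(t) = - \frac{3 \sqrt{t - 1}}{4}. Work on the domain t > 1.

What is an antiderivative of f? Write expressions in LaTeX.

An antiderivative is F(t) = - \frac{\left(t - 1\right)^{\frac{3}{2}}}{2}.

Any candidate F(t) must reproduce f(t) exactly when differentiated.
Check: d/dt[- \frac{\left(t - 1\right)^{\frac{3}{2}}}{2}] = - \frac{3 \sqrt{t - 1}}{4} = f(t).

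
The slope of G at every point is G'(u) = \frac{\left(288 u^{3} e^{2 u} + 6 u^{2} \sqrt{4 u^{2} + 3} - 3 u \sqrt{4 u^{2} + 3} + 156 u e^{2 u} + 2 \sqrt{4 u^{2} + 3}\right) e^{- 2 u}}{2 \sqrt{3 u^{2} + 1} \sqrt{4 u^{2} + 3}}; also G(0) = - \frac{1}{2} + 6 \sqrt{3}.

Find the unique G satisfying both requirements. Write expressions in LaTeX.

G(u) = \frac{\sqrt{3 u^{2} + 1} \left(12 \sqrt{4 u^{2} + 3} e^{2 u} - 1\right) e^{- 2 u}}{2}

Recognize the product-rule pattern: G'(u) = v'r + vr' with v = 2 \sqrt{3 u^{2} + 1}, r = 3 \sqrt{4 u^{2} + 3} - \frac{e^{- 2 u}}{4}, so integration by parts undoes it.
A general antiderivative is 2 \sqrt{3 u^{2} + 1} \left(3 \sqrt{4 u^{2} + 3} - \frac{e^{- 2 u}}{4}\right) + C.
The condition gives C = - \frac{1}{2} + 6 \sqrt{3} - (- \frac{1}{2} + 6 \sqrt{3}) = 0.
So G(u) = \frac{\sqrt{3 u^{2} + 1} \left(12 \sqrt{4 u^{2} + 3} e^{2 u} - 1\right) e^{- 2 u}}{2}.
Check: d/du[\frac{\sqrt{3 u^{2} + 1} \left(12 \sqrt{4 u^{2} + 3} e^{2 u} - 1\right) e^{- 2 u}}{2}] = \frac{\left(288 u^{3} e^{2 u} + 6 u^{2} \sqrt{4 u^{2} + 3} - 3 u \sqrt{4 u^{2} + 3} + 156 u e^{2 u} + 2 \sqrt{4 u^{2} + 3}\right) e^{- 2 u}}{2 \sqrt{3 u^{2} + 1} \sqrt{4 u^{2} + 3}} = G'(u).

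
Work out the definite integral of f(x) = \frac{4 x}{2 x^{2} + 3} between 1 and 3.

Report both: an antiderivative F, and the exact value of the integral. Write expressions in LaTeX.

Antiderivative: F(x) = \log{\left(2 x^{2} + 3 \right)}; value = - \log{\left(5 \right)} + \log{\left(21 \right)}

The substitution u = 2 x^{2} + 3 works: f is exactly (dF/du)*(du/dx) for that inner function.
F(x) = \log{\left(2 x^{2} + 3 \right)} is an antiderivative of f.
Check: d/dx[\log{\left(2 x^{2} + 3 \right)}] = \frac{4 x}{2 x^{2} + 3} = f(x).
F(3) = \log{\left(21 \right)}; F(1) = \log{\left(5 \right)}.
Integral = F(3) - F(1) = - \log{\left(5 \right)} + \log{\left(21 \right)}.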